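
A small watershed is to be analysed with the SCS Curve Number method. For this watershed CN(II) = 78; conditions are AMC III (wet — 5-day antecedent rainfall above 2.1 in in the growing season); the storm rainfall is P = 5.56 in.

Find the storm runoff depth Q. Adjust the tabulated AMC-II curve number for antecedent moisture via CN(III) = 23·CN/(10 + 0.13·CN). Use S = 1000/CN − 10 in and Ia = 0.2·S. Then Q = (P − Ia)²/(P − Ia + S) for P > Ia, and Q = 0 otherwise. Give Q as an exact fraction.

Wet (AMC III): CN(III) = 23·78/(10 + 0.13·78) = 1794/(1007/50) = 89700/1007 ≈ 89.076
Retention S: 1000/CN − 10 with CN=89.076 → S = 1100/897 ≈ 1.226 in
Ia = 0.2S: 0.2·1.226 = 0.245 in (exactly 220/897)
Excess rainfall: 5.560 − 0.245 = 5.315 in; P > Ia so Q > 0
Runoff Q = (P−Ia)²/(P−Ia+S) = (5.315)²/(5.315+1.226) = 14204587489/3289366275 ≈ 4.318 in

Q = 14204587489/3289366275 in ≈ 4.318 in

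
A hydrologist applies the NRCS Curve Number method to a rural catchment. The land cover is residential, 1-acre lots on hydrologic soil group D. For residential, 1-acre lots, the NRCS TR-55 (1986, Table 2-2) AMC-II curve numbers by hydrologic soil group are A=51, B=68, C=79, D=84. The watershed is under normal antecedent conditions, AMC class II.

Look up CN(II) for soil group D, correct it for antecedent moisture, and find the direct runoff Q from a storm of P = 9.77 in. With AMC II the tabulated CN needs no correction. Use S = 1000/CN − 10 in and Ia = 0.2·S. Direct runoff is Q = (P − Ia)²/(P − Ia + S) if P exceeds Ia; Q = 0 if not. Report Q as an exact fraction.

Q = 388760089/49805700 in ≈ 7.806 in

NRCS table: residential, 1-acre lots, soil group D → CN(II) = 84
CN(II) = 84; AMC II needs no correction.
S = 1000/84 − 10 = 40/21 in ≈ 1.905 in
Ia = 0.2·(40/21) = 8/21 in ≈ 0.381 in
P − Ia = 9.770 − 0.381 = 19717/2100 ≈ 9.389 in (> 0, runoff occurs)
Q = (19717/2100)²/((19717/2100) + 40/21) = (388760089/4410000)/(23717/2100) = 388760089/49805700 in ≈ 7.806 in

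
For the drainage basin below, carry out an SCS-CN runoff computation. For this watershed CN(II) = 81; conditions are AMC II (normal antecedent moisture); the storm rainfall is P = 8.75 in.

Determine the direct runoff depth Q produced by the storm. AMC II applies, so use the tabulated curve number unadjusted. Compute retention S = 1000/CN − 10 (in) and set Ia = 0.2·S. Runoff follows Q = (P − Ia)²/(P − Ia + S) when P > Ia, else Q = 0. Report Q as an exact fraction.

AMC II — tabulated CN = 81 applies directly.
S = 1000/81 − 10 = 190/81 in ≈ 2.346 in
Initial abstraction Ia = S/5 = (190/81)/5 = 38/81 ≈ 0.469 in
Excess rainfall: 8.750 − 0.469 = 8.281 in; P > Ia so Q > 0
Q = (2683/324)²/((2683/324) + 190/81) = (7198489/104976)/(3443/324) = 7198489/1115532 in ≈ 6.453 in

Q = 7198489/1115532 in ≈ 6.453 in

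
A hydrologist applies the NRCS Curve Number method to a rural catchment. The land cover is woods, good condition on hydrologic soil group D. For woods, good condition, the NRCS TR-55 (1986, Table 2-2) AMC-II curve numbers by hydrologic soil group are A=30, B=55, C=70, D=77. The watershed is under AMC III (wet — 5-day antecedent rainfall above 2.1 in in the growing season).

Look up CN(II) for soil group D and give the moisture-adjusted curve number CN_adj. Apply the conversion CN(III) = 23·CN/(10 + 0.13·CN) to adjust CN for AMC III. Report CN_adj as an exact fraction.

NRCS table: woods, good condition, soil group D → CN(II) = 77
CN(III) from CN(II)=77: (23·77)/(10 + 0.13·77) = 7700/87 ≈ 88.506

CN_adj = 7700/87 ≈ 88.506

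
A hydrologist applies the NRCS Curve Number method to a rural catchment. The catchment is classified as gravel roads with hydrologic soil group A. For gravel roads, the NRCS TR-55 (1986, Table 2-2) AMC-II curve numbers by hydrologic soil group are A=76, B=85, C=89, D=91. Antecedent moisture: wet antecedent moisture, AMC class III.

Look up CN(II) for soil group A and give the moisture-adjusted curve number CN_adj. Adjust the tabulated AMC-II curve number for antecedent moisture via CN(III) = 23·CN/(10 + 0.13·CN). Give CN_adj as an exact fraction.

CN_adj = 43700/497 ≈ 87.928

NRCS table: gravel roads, soil group A → CN(II) = 76
Adjust CN=76 to AMC III: 23·76/(10 + 0.13·76) → 1748 ÷ (497/25) = 43700/497 ≈ 87.928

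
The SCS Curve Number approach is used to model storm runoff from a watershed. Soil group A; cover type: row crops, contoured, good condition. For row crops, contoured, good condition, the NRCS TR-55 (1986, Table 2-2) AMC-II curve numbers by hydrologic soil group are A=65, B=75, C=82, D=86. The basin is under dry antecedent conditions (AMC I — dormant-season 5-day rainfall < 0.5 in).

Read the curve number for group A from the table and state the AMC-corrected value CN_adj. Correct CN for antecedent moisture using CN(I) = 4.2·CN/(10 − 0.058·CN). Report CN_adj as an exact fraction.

CN_adj = 3900/89 ≈ 43.820

NRCS table: row crops, contoured, good condition, soil group A → CN(II) = 65
CN(I) from CN(II)=65: (4.2·65)/(10 − 0.058·65) = 3900/89 ≈ 43.820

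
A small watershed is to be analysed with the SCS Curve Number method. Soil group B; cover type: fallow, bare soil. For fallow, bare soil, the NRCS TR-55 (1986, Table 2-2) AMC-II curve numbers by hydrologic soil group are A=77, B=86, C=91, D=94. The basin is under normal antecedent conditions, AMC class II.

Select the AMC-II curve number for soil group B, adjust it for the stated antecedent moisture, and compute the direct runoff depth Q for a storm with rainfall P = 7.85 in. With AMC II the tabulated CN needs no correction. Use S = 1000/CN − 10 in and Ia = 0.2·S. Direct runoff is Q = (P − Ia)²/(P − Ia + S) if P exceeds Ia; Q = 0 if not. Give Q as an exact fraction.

NRCS table: fallow, bare soil, soil group B → CN(II) = 86
CN(II) = 86; AMC II needs no correction.
Retention S: 1000/CN − 10 with CN=86.000 → S = 70/43 ≈ 1.628 in
Initial abstraction Ia = S/5 = (70/43)/5 = 14/43 ≈ 0.326 in
Since P=7.850 > Ia=0.326: effective rainfall P−Ia = 6471/860 in
Q: (6471/860)² ÷ (7871/860) = 41873841/6769060 in (≈ 6.186 in)

Q = 41873841/6769060 in ≈ 6.186 in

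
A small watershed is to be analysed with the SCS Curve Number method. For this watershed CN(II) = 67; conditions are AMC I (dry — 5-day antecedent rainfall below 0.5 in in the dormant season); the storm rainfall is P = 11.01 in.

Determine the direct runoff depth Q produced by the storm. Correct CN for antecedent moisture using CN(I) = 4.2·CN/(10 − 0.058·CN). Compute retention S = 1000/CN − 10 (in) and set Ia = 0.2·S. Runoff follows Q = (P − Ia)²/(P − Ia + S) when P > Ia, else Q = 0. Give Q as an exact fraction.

Q = 165135764161/44853706100 in ≈ 3.682 in

CN(I) from CN(II)=67: (4.2·67)/(10 − 0.058·67) = 46900/1019 ≈ 46.026
Retention S: 1000/CN − 10 with CN=46.026 → S = 5500/469 ≈ 11.727 in
Initial abstraction Ia = S/5 = (5500/469)/5 = 1100/469 ≈ 2.345 in
Excess rainfall: 11.010 − 2.345 = 8.665 in; P > Ia so Q > 0
Q = (406369/46900)²/((406369/46900) + 5500/469) = (165135764161/2199610000)/(956369/46900) = 165135764161/44853706100 in ≈ 3.682 in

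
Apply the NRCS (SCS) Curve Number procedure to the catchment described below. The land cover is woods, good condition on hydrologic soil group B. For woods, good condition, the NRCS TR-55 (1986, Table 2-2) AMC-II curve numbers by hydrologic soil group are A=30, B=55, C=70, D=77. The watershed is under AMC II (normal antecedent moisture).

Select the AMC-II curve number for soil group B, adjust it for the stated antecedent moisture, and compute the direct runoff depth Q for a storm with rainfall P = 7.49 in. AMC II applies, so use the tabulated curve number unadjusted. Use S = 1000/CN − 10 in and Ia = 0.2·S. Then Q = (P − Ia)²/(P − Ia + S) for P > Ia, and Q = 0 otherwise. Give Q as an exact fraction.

NRCS table: woods, good condition, soil group B → CN(II) = 55
Average conditions: CN = 55 (no AMC adjustment).
S = 1000/55 − 10 = 90/11 in ≈ 8.182 in
Initial abstraction Ia = S/5 = (90/11)/5 = 18/11 ≈ 1.636 in
P − Ia = 7.490 − 1.636 = 6439/1100 ≈ 5.854 in (> 0, runoff occurs)
Q = (6439/1100)²/((6439/1100) + 90/11) = (41460721/1210000)/(15439/1100) = 41460721/16982900 in ≈ 2.441 in

Q = 41460721/16982900 in ≈ 2.441 in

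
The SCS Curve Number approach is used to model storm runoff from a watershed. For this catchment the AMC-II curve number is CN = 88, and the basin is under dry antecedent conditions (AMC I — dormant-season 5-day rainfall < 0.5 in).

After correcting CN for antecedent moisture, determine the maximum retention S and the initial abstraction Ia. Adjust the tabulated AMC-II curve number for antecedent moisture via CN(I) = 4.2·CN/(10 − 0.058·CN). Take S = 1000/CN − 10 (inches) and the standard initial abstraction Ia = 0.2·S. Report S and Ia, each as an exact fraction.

S = 250/77 in ≈ 3.247 in; Ia = 50/77 in ≈ 0.649 in

CN(I) from CN(II)=88: (4.2·88)/(10 − 0.058·88) = 3850/51 ≈ 75.490
Max retention: S = 1000/(3850/51) − 10 = 250/77 in (≈ 3.247 in)
Initial abstraction Ia = S/5 = (250/77)/5 = 50/77 ≈ 0.649 in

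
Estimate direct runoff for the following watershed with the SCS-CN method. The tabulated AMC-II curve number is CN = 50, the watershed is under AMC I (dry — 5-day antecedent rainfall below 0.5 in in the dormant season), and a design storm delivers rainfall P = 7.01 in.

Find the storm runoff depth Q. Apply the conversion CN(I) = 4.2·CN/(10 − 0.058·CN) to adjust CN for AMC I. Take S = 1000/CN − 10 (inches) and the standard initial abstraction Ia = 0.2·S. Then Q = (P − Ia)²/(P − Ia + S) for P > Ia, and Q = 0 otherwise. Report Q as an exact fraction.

Q = 22287841/114914100 in ≈ 0.194 in

Dry (AMC I): CN(I) = 4.2·50/(10 − 0.058·50) = 210/(71/10) = 2100/71 ≈ 29.577
Retention S: 1000/CN − 10 with CN=29.577 → S = 500/21 ≈ 23.810 in
Ia = 0.2S: 0.2·23.810 = 4.762 in (exactly 100/21)
Excess rainfall: 7.010 − 4.762 = 2.248 in; P > Ia so Q > 0
Q = (4721/2100)²/((4721/2100) + 500/21) = (22287841/4410000)/(54721/2100) = 22287841/114914100 in ≈ 0.194 in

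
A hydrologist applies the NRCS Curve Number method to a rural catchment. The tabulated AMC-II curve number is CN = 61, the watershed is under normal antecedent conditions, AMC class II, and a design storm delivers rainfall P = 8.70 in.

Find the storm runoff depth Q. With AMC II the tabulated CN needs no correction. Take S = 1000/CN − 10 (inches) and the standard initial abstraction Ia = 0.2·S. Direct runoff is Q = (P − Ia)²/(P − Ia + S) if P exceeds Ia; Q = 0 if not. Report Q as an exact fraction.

CN(II) = 61; AMC II needs no correction.
S = 1000/61 − 10 = 390/61 in ≈ 6.393 in
Ia = 0.2·(390/61) = 78/61 in ≈ 1.279 in
P − Ia = 8.700 − 1.279 = 4527/610 ≈ 7.421 in (> 0, runoff occurs)
Runoff Q = (P−Ia)²/(P−Ia+S) = (7.421)²/(7.421+6.393) = 6831243/1713490 ≈ 3.987 in

Q = 6831243/1713490 in ≈ 3.987 in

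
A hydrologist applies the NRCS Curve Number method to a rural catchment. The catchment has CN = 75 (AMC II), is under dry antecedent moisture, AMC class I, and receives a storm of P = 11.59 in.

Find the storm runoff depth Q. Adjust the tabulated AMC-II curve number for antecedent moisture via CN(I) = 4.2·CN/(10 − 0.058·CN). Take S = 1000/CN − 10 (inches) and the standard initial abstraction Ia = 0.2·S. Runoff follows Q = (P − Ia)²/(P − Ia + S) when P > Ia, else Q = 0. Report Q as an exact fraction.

CN(I) from CN(II)=75: (4.2·75)/(10 − 0.058·75) = 6300/113 ≈ 55.752
Max retention: S = 1000/(6300/113) − 10 = 500/63 in (≈ 7.937 in)
Ia = 0.2·(500/63) = 100/63 in ≈ 1.587 in
Since P=11.590 > Ia=1.587: effective rainfall P−Ia = 63017/6300 in
Runoff Q = (P−Ia)²/(P−Ia+S) = (10.003)²/(10.003+7.937) = 3971142289/712007100 ≈ 5.577 in

Q = 3971142289/712007100 in ≈ 5.577 in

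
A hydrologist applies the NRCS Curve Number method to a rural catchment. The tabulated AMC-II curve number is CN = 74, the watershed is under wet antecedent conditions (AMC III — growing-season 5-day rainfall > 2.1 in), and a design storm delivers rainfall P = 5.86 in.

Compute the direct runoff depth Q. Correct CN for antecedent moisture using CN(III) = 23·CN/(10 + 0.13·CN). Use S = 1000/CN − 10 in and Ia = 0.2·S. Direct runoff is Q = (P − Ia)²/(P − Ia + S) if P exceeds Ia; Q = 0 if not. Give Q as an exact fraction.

Adjust CN=74 to AMC III: 23·74/(10 + 0.13·74) → 1702 ÷ (981/50) = 85100/981 ≈ 86.748
S = 1000/(85100/981) − 10 = 1300/851 in ≈ 1.528 in
Ia = 0.2·(1300/851) = 260/851 in ≈ 0.306 in
P − Ia = 5.860 − 0.306 = 236343/42550 ≈ 5.554 in (> 0, runoff occurs)
Runoff Q = (P−Ia)²/(P−Ia+S) = (5.554)²/(5.554+1.528) = 55858013649/12822144650 ≈ 4.356 in

Q = 55858013649/12822144650 in ≈ 4.356 in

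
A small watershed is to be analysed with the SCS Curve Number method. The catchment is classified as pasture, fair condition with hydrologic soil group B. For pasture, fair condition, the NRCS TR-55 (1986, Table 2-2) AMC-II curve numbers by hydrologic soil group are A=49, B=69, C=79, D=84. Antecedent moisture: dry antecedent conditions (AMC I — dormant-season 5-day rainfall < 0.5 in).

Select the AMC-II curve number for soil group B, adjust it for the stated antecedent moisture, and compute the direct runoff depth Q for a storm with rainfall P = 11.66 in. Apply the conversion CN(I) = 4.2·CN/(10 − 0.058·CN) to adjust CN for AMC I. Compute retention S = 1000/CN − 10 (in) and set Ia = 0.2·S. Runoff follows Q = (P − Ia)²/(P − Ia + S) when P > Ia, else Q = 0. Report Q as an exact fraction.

NRCS table: pasture, fair condition, soil group B → CN(II) = 69
Adjust CN=69 to AMC I: 4.2·69/(10 − 0.058·69) → (1449/5) ÷ (2999/500) = 144900/2999 ≈ 48.316
Max retention: S = 1000/(144900/2999) − 10 = 15500/1449 in (≈ 10.697 in)
Initial abstraction Ia = S/5 = (15500/1449)/5 = 3100/1449 ≈ 2.139 in
Excess rainfall: 11.660 − 2.139 = 9.521 in; P > Ia so Q > 0
Q = (689767/72450)²/((689767/72450) + 15500/1449) = (475778514289/5249002500)/(1464767/72450) = 475778514289/106122369150 in ≈ 4.483 in

Q = 475778514289/106122369150 in ≈ 4.483 in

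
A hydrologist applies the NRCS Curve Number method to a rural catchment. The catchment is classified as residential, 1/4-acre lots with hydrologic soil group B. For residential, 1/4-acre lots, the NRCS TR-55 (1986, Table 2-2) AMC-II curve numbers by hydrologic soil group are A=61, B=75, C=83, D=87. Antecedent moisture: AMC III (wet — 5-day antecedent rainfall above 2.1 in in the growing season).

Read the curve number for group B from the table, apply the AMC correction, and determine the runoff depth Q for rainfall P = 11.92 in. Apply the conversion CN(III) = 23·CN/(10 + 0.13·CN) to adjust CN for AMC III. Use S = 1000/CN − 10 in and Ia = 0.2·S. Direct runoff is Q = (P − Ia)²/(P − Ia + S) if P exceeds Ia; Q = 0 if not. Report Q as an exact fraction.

NRCS table: residential, 1/4-acre lots, soil group B → CN(II) = 75
Adjust CN=75 to AMC III: 23·75/(10 + 0.13·75) → 1725 ÷ (79/4) = 6900/79 ≈ 87.342
S = 1000/(6900/79) − 10 = 100/69 in ≈ 1.449 in
Ia = 0.2·(100/69) = 20/69 in ≈ 0.290 in
P − Ia = 11.920 − 0.290 = 20062/1725 ≈ 11.630 in (> 0, runoff occurs)
Q: (20062/1725)² ÷ (22562/1725) = 201241922/19459725 in (≈ 10.341 in)

Q = 201241922/19459725 in ≈ 10.341 in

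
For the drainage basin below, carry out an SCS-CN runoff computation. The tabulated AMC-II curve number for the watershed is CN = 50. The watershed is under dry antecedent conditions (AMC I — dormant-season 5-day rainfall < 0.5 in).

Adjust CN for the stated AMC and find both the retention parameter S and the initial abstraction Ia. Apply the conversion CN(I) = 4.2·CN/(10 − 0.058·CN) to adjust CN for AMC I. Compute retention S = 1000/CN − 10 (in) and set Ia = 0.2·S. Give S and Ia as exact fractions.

Dry (AMC I): CN(I) = 4.2·50/(10 − 0.058·50) = 210/(71/10) = 2100/71 ≈ 29.577
Retention S: 1000/CN − 10 with CN=29.577 → S = 500/21 ≈ 23.810 in
Initial abstraction Ia = S/5 = (500/21)/5 = 100/21 ≈ 4.762 in

S = 500/21 in ≈ 23.810 in; Ia = 100/21 in ≈ 4.762 in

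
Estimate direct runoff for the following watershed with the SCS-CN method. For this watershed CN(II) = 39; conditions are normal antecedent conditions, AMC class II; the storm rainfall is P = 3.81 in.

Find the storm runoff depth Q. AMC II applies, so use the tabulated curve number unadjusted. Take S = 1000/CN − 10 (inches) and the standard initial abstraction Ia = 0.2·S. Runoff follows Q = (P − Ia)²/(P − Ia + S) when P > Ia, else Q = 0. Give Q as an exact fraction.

Q = 7070281/248270100 in ≈ 0.028 in

CN(II) = 39; AMC II needs no correction.
Max retention: S = 1000/39 − 10 = 610/39 in (≈ 15.641 in)
Ia = 0.2·(610/39) = 122/39 in ≈ 3.128 in
Excess rainfall: 3.810 − 3.128 = 0.682 in; P > Ia so Q > 0
Q: (2659/3900)² ÷ (63659/3900) = 7070281/248270100 in (≈ 0.028 in)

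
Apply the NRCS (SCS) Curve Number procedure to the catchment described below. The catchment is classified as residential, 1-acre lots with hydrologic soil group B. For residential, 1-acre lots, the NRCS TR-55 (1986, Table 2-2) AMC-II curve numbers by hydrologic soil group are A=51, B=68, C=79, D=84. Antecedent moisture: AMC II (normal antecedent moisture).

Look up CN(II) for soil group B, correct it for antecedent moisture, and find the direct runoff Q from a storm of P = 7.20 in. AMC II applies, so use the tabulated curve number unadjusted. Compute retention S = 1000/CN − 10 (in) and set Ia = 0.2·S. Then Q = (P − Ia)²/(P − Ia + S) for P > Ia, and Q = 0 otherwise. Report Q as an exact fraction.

NRCS table: residential, 1-acre lots, soil group B → CN(II) = 68
AMC II — tabulated CN = 68 applies directly.
Retention S: 1000/CN − 10 with CN=68.000 → S = 80/17 ≈ 4.706 in
Initial abstraction Ia = S/5 = (80/17)/5 = 16/17 ≈ 0.941 in
P − Ia = 7.200 − 0.941 = 532/85 ≈ 6.259 in (> 0, runoff occurs)
Runoff Q = (P−Ia)²/(P−Ia+S) = (6.259)²/(6.259+4.706) = 70756/19805 ≈ 3.573 in

Q = 70756/19805 in ≈ 3.573 in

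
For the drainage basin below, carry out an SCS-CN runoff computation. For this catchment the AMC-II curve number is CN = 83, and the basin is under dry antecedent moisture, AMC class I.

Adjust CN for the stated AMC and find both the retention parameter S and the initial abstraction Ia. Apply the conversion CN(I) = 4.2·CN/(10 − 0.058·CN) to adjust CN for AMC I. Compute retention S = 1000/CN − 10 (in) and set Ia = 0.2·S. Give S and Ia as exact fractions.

CN(I) from CN(II)=83: (4.2·83)/(10 − 0.058·83) = 174300/2593 ≈ 67.219
Max retention: S = 1000/(174300/2593) − 10 = 8500/1743 in (≈ 4.877 in)
Initial abstraction Ia = S/5 = (8500/1743)/5 = 1700/1743 ≈ 0.975 in

S = 8500/1743 in ≈ 4.877 in; Ia = 1700/1743 in ≈ 0.975 in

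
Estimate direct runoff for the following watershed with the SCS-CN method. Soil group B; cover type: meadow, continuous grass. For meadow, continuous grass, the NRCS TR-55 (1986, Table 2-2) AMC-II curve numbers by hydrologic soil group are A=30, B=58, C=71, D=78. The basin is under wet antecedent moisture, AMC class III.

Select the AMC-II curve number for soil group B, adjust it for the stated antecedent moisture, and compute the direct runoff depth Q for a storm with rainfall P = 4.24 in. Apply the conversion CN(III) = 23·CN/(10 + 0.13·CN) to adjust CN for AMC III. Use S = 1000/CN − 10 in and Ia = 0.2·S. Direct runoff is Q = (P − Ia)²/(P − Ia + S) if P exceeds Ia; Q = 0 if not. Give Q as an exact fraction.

NRCS table: meadow, continuous grass, soil group B → CN(II) = 58
Adjust CN=58 to AMC III: 23·58/(10 + 0.13·58) → 1334 ÷ (877/50) = 66700/877 ≈ 76.055
S = 1000/(66700/877) − 10 = 2100/667 in ≈ 3.148 in
Initial abstraction Ia = S/5 = (2100/667)/5 = 420/667 ≈ 0.630 in
Since P=4.240 > Ia=0.630: effective rainfall P−Ia = 60202/16675 in
Runoff Q = (P−Ia)²/(P−Ia+S) = (3.610)²/(3.610+3.148) = 1812140402/939652925 ≈ 1.929 in

Q = 1812140402/939652925 in ≈ 1.929 in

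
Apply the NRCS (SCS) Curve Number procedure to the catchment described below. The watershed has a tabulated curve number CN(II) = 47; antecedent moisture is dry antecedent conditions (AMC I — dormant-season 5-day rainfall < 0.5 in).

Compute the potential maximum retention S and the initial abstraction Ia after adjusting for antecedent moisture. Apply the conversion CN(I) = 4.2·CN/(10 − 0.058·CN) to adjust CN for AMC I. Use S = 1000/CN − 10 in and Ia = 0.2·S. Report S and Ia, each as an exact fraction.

S = 26500/987 in ≈ 26.849 in; Ia = 5300/987 in ≈ 5.370 in

Dry (AMC I): CN(I) = 4.2·47/(10 − 0.058·47) = (987/5)/(3637/500) = 98700/3637 ≈ 27.138
S = 1000/(98700/3637) − 10 = 26500/987 in ≈ 26.849 in
Initial abstraction Ia = S/5 = (26500/987)/5 = 5300/987 ≈ 5.370 in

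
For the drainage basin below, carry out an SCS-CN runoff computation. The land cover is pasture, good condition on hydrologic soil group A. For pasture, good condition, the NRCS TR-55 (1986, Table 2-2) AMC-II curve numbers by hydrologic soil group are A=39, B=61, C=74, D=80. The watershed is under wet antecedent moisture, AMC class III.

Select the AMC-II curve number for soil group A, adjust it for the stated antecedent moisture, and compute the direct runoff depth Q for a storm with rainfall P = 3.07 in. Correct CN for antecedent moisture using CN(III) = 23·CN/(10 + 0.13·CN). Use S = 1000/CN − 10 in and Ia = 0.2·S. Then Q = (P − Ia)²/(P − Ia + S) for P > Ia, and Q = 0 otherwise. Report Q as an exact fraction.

Q = 23525117641/68475096300 in ≈ 0.344 in

NRCS table: pasture, good condition, soil group A → CN(II) = 39
CN(III) from CN(II)=39: (23·39)/(10 + 0.13·39) = 89700/1507 ≈ 59.522
Retention S: 1000/CN − 10 with CN=59.522 → S = 6100/897 ≈ 6.800 in
Ia = 0.2S: 0.2·6.800 = 1.360 in (exactly 1220/897)
Excess rainfall: 3.070 − 1.360 = 1.710 in; P > Ia so Q > 0
Q: (153379/89700)² ÷ (763379/89700) = 23525117641/68475096300 in (≈ 0.344 in)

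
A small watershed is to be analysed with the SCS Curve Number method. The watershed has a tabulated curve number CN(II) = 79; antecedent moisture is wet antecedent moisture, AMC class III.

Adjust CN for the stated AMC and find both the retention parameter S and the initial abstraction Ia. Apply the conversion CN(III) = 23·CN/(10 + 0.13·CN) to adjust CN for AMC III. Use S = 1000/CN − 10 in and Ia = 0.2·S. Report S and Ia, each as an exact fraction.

Wet (AMC III): CN(III) = 23·79/(10 + 0.13·79) = 1817/(2027/100) = 181700/2027 ≈ 89.640
Max retention: S = 1000/(181700/2027) − 10 = 2100/1817 in (≈ 1.156 in)
Ia = 0.2S: 0.2·1.156 = 0.231 in (exactly 420/1817)

S = 2100/1817 in ≈ 1.156 in; Ia = 420/1817 in ≈ 0.231 in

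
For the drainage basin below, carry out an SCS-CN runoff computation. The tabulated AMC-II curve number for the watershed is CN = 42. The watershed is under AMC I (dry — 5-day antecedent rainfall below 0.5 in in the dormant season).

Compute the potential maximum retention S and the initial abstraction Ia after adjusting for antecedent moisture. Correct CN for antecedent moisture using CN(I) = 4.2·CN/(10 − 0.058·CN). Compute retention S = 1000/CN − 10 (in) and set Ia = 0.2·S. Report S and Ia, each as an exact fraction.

CN(I) from CN(II)=42: (4.2·42)/(10 − 0.058·42) = 44100/1891 ≈ 23.321
S = 1000/(44100/1891) − 10 = 14500/441 in ≈ 32.880 in
Initial abstraction Ia = S/5 = (14500/441)/5 = 2900/441 ≈ 6.576 in

S = 14500/441 in ≈ 32.880 in; Ia = 2900/441 in ≈ 6.576 in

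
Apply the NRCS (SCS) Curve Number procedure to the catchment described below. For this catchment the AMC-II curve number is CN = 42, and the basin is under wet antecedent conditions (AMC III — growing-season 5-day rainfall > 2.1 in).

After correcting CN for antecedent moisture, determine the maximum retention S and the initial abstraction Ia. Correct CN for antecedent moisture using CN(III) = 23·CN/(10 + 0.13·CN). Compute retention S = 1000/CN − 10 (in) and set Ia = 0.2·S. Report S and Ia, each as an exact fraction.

CN(III) from CN(II)=42: (23·42)/(10 + 0.13·42) = 48300/773 ≈ 62.484
Retention S: 1000/CN − 10 with CN=62.484 → S = 2900/483 ≈ 6.004 in
Ia = 0.2S: 0.2·6.004 = 1.201 in (exactly 580/483)

S = 2900/483 in ≈ 6.004 in; Ia = 580/483 in ≈ 1.201 in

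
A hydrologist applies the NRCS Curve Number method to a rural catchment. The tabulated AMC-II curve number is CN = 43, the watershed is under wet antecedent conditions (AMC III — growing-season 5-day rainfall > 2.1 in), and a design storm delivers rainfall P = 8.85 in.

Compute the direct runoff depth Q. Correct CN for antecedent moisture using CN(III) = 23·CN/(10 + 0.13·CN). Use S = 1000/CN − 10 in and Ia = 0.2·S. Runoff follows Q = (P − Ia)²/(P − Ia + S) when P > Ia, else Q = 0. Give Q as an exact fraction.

CN(III) from CN(II)=43: (23·43)/(10 + 0.13·43) = 98900/1559 ≈ 63.438
Max retention: S = 1000/(98900/1559) − 10 = 5700/989 in (≈ 5.763 in)
Initial abstraction Ia = S/5 = (5700/989)/5 = 1140/989 ≈ 1.153 in
Excess rainfall: 8.850 − 1.153 = 7.697 in; P > Ia so Q > 0
Q: (152253/19780)² ÷ (266253/19780) = 7726992003/1755494780 in (≈ 4.402 in)

Q = 7726992003/1755494780 in ≈ 4.402 in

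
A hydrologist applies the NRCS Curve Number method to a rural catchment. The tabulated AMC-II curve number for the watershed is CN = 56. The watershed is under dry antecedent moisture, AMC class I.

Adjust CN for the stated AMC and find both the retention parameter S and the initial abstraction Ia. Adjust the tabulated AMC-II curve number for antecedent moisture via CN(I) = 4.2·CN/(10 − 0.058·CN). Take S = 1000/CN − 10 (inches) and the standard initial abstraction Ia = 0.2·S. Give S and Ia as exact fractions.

CN(I) from CN(II)=56: (4.2·56)/(10 − 0.058·56) = 7350/211 ≈ 34.834
S = 1000/(7350/211) − 10 = 2750/147 in ≈ 18.707 in
Ia = 0.2S: 0.2·18.707 = 3.741 in (exactly 550/147)

S = 2750/147 in ≈ 18.707 in; Ia = 550/147 in ≈ 3.741 in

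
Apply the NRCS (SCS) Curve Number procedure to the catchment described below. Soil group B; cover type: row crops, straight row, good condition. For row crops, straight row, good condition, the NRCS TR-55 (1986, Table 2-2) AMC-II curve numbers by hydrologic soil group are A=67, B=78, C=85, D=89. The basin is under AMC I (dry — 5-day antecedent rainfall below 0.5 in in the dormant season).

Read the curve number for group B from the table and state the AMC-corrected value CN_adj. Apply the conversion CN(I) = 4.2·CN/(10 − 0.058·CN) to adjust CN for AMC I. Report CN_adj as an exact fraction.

NRCS table: row crops, straight row, good condition, soil group B → CN(II) = 78
Adjust CN=78 to AMC I: 4.2·78/(10 − 0.058·78) → (1638/5) ÷ (1369/250) = 81900/1369 ≈ 59.825

CN_adj = 81900/1369 ≈ 59.825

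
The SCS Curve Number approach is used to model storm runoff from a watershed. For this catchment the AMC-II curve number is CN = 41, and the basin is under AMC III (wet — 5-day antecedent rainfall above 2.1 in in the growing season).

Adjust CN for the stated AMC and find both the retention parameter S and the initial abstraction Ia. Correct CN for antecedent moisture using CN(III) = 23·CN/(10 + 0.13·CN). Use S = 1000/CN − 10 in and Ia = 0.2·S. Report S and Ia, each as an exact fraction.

S = 5900/943 in ≈ 6.257 in; Ia = 1180/943 in ≈ 1.251 in

Wet (AMC III): CN(III) = 23·41/(10 + 0.13·41) = 943/(1533/100) = 94300/1533 ≈ 61.513
Retention S: 1000/CN − 10 with CN=61.513 → S = 5900/943 ≈ 6.257 in
Initial abstraction Ia = S/5 = (5900/943)/5 = 1180/943 ≈ 1.251 in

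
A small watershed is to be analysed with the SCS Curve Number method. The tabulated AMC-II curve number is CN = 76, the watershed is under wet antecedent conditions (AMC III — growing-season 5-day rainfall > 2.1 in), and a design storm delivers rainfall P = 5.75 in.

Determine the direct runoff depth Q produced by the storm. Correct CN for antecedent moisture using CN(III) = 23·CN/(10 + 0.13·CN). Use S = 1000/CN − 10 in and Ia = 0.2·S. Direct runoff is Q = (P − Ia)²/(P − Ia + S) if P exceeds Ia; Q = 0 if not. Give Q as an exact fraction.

Q = 91604041/20925308 in ≈ 4.378 in

CN(III) from CN(II)=76: (23·76)/(10 + 0.13·76) = 43700/497 ≈ 87.928
Retention S: 1000/CN − 10 with CN=87.928 → S = 600/437 ≈ 1.373 in
Initial abstraction Ia = S/5 = (600/437)/5 = 120/437 ≈ 0.275 in
Since P=5.750 > Ia=0.275: effective rainfall P−Ia = 9571/1748 in
Q = (9571/1748)²/((9571/1748) + 600/437) = (91604041/3055504)/(11971/1748) = 91604041/20925308 in ≈ 4.378 in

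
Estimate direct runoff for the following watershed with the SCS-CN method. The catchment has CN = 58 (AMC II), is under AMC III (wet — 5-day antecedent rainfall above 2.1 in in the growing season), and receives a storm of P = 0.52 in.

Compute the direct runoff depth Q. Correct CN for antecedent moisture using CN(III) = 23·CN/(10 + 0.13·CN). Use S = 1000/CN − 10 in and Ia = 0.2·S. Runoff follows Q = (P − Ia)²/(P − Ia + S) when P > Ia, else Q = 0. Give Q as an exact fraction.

Wet (AMC III): CN(III) = 23·58/(10 + 0.13·58) = 1334/(877/50) = 66700/877 ≈ 76.055
Retention S: 1000/CN − 10 with CN=76.055 → S = 2100/667 ≈ 3.148 in
Ia = 0.2·(2100/667) = 420/667 in ≈ 0.630 in
P = 0.520 ≤ Ia = 0.630 in: entire storm abstracted, Q = 0.

Q = 0 in ≈ 0.000 in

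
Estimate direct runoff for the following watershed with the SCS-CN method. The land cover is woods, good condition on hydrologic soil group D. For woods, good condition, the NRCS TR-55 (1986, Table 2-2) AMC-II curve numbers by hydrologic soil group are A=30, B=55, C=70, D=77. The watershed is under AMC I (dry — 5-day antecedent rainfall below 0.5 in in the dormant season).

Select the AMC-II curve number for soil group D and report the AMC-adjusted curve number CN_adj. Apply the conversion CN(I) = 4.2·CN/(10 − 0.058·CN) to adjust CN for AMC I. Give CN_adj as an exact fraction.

CN_adj = 161700/2767 ≈ 58.439

NRCS table: woods, good condition, soil group D → CN(II) = 77
Dry (AMC I): CN(I) = 4.2·77/(10 − 0.058·77) = (1617/5)/(2767/500) = 161700/2767 ≈ 58.439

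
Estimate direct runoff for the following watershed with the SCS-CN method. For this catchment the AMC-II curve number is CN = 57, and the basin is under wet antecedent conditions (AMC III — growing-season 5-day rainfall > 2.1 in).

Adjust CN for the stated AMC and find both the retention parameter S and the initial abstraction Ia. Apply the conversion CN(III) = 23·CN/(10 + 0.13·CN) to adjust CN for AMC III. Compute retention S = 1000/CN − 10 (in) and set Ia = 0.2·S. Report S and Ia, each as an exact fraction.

Adjust CN=57 to AMC III: 23·57/(10 + 0.13·57) → 1311 ÷ (1741/100) = 131100/1741 ≈ 75.302
S = 1000/(131100/1741) − 10 = 4300/1311 in ≈ 3.280 in
Ia = 0.2·(4300/1311) = 860/1311 in ≈ 0.656 in

S = 4300/1311 in ≈ 3.280 in; Ia = 860/1311 in ≈ 0.656 in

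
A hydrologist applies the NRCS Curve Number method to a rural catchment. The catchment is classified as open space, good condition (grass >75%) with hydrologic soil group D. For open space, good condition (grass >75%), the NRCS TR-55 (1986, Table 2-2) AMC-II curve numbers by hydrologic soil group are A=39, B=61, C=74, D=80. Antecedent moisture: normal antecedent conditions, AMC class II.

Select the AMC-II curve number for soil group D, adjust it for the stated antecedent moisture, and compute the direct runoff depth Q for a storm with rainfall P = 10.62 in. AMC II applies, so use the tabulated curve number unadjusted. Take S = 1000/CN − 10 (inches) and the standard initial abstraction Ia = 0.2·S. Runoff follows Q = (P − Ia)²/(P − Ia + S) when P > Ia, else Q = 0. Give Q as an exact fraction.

Q = 128018/15775 in ≈ 8.115 in

NRCS table: open space, good condition (grass >75%), soil group D → CN(II) = 80
CN(II) = 80; AMC II needs no correction.
Retention S: 1000/CN − 10 with CN=80.000 → S = 5/2 ≈ 2.500 in
Initial abstraction Ia = S/5 = (5/2)/5 = 1/2 ≈ 0.500 in
P − Ia = 10.620 − 0.500 = 253/25 ≈ 10.120 in (> 0, runoff occurs)
Runoff Q = (P−Ia)²/(P−Ia+S) = (10.120)²/(10.120+2.500) = 128018/15775 ≈ 8.115 in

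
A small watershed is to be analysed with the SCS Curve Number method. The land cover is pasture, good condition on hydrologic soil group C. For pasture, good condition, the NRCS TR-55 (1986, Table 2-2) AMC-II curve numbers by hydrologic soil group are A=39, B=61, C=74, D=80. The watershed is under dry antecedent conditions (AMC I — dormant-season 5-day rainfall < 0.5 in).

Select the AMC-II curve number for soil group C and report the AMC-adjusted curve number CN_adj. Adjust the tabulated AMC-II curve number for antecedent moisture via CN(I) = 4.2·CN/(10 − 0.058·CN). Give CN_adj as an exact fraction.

NRCS table: pasture, good condition, soil group C → CN(II) = 74
Adjust CN=74 to AMC I: 4.2·74/(10 − 0.058·74) → (1554/5) ÷ (1427/250) = 77700/1427 ≈ 54.450

CN_adj = 77700/1427 ≈ 54.450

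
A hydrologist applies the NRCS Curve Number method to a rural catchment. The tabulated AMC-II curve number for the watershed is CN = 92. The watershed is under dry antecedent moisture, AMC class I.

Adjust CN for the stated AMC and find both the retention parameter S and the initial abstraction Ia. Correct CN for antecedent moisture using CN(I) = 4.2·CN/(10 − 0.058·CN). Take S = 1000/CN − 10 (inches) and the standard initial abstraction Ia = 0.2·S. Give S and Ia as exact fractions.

Adjust CN=92 to AMC I: 4.2·92/(10 − 0.058·92) → (1932/5) ÷ (583/125) = 48300/583 ≈ 82.847
S = 1000/(48300/583) − 10 = 1000/483 in ≈ 2.070 in
Ia = 0.2S: 0.2·2.070 = 0.414 in (exactly 200/483)

S = 1000/483 in ≈ 2.070 in; Ia = 200/483 in ≈ 0.414 in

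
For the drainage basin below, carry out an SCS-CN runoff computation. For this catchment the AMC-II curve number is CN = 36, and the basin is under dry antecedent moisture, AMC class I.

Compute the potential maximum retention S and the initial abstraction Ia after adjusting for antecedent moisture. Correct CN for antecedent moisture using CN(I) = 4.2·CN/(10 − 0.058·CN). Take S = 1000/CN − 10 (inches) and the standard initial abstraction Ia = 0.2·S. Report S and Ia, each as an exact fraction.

Adjust CN=36 to AMC I: 4.2·36/(10 − 0.058·36) → (756/5) ÷ (989/125) = 18900/989 ≈ 19.110
Max retention: S = 1000/(18900/989) − 10 = 8000/189 in (≈ 42.328 in)
Ia = 0.2S: 0.2·42.328 = 8.466 in (exactly 1600/189)

S = 8000/189 in ≈ 42.328 in; Ia = 1600/189 in ≈ 8.466 in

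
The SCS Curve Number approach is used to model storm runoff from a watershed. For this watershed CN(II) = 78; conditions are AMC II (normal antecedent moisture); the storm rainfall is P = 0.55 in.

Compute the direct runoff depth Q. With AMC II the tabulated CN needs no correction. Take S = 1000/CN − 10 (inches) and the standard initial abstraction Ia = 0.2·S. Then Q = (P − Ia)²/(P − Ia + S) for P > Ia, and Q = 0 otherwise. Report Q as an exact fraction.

Q = 0 in ≈ 0.000 in

Average conditions: CN = 78 (no AMC adjustment).
S = 1000/78 − 10 = 110/39 in ≈ 2.821 in
Initial abstraction Ia = S/5 = (110/39)/5 = 22/39 ≈ 0.564 in
P = 0.550 ≤ Ia = 0.564 in: entire storm abstracted, Q = 0.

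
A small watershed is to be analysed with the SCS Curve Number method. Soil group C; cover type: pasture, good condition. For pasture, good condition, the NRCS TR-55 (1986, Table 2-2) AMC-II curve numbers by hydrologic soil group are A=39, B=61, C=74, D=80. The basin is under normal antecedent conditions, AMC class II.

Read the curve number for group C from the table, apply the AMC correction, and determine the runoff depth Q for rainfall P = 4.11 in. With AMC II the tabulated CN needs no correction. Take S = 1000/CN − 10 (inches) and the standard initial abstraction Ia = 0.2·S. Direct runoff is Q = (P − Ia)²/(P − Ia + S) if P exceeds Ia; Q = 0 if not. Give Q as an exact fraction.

NRCS table: pasture, good condition, soil group C → CN(II) = 74
AMC II — tabulated CN = 74 applies directly.
Retention S: 1000/CN − 10 with CN=74.000 → S = 130/37 ≈ 3.514 in
Ia = 0.2S: 0.2·3.514 = 0.703 in (exactly 26/37)
P − Ia = 4.110 − 0.703 = 12607/3700 ≈ 3.407 in (> 0, runoff occurs)
Q = (12607/3700)²/((12607/3700) + 130/37) = (158936449/13690000)/(25607/3700) = 158936449/94745900 in ≈ 1.678 in

Q = 158936449/94745900 in ≈ 1.678 in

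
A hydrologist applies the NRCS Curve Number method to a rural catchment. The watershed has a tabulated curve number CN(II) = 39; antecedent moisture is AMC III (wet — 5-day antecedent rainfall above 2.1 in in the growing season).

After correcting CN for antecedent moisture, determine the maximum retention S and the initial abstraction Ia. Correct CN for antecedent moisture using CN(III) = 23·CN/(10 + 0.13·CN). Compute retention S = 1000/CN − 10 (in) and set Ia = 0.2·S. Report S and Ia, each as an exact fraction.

CN(III) from CN(II)=39: (23·39)/(10 + 0.13·39) = 89700/1507 ≈ 59.522
Retention S: 1000/CN − 10 with CN=59.522 → S = 6100/897 ≈ 6.800 in
Initial abstraction Ia = S/5 = (6100/897)/5 = 1220/897 ≈ 1.360 in

S = 6100/897 in ≈ 6.800 in; Ia = 1220/897 in ≈ 1.360 in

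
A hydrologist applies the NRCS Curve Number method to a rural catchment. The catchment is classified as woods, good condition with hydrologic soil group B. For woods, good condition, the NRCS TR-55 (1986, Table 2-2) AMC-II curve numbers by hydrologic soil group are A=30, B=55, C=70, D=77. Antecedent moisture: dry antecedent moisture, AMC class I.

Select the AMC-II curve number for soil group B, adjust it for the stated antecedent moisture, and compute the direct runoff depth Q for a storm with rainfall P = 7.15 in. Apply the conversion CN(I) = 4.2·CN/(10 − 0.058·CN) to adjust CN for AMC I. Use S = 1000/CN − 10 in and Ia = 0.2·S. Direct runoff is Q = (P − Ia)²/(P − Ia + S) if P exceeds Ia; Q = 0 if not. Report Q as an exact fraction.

Q = 25110121/53916940 in ≈ 0.466 in

NRCS table: woods, good condition, soil group B → CN(II) = 55
Dry (AMC I): CN(I) = 4.2·55/(10 − 0.058·55) = 231/(681/100) = 7700/227 ≈ 33.921
Max retention: S = 1000/(7700/227) − 10 = 1500/77 in (≈ 19.481 in)
Ia = 0.2·(1500/77) = 300/77 in ≈ 3.896 in
Excess rainfall: 7.150 − 3.896 = 3.254 in; P > Ia so Q > 0
Q: (5011/1540)² ÷ (35011/1540) = 25110121/53916940 in (≈ 0.466 in)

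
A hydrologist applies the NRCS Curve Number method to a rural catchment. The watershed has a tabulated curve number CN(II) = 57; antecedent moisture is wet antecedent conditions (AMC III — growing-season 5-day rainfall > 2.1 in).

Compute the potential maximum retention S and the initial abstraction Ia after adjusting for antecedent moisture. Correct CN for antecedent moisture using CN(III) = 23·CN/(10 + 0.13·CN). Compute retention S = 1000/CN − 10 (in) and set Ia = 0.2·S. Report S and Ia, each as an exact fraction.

CN(III) from CN(II)=57: (23·57)/(10 + 0.13·57) = 131100/1741 ≈ 75.302
Retention S: 1000/CN − 10 with CN=75.302 → S = 4300/1311 ≈ 3.280 in
Initial abstraction Ia = S/5 = (4300/1311)/5 = 860/1311 ≈ 0.656 in

S = 4300/1311 in ≈ 3.280 in; Ia = 860/1311 in ≈ 0.656 in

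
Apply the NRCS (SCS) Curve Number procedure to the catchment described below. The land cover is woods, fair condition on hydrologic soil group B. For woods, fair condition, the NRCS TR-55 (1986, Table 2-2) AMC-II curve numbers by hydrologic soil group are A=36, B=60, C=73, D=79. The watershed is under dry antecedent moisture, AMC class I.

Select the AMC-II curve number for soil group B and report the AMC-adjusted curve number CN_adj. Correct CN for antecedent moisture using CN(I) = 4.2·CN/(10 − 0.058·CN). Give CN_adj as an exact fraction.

NRCS table: woods, fair condition, soil group B → CN(II) = 60
Dry (AMC I): CN(I) = 4.2·60/(10 − 0.058·60) = 252/(163/25) = 6300/163 ≈ 38.650

CN_adj = 6300/163 ≈ 38.650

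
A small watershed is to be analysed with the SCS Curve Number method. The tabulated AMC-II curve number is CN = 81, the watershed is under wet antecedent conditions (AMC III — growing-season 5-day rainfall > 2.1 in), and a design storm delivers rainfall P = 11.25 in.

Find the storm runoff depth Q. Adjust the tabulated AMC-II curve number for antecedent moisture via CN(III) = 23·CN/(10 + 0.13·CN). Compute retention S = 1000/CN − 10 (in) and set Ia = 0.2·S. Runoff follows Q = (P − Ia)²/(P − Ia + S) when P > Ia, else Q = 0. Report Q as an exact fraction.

Adjust CN=81 to AMC III: 23·81/(10 + 0.13·81) → 1863 ÷ (2053/100) = 186300/2053 ≈ 90.745
Retention S: 1000/CN − 10 with CN=90.745 → S = 1900/1863 ≈ 1.020 in
Ia = 0.2·(1900/1863) = 380/1863 in ≈ 0.204 in
P − Ia = 11.250 − 0.204 = 82315/7452 ≈ 11.046 in (> 0, runoff occurs)
Q: (82315/7452)² ÷ (89915/7452) = 1355151845/134009316 in (≈ 10.112 in)

Q = 1355151845/134009316 in ≈ 10.112 in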